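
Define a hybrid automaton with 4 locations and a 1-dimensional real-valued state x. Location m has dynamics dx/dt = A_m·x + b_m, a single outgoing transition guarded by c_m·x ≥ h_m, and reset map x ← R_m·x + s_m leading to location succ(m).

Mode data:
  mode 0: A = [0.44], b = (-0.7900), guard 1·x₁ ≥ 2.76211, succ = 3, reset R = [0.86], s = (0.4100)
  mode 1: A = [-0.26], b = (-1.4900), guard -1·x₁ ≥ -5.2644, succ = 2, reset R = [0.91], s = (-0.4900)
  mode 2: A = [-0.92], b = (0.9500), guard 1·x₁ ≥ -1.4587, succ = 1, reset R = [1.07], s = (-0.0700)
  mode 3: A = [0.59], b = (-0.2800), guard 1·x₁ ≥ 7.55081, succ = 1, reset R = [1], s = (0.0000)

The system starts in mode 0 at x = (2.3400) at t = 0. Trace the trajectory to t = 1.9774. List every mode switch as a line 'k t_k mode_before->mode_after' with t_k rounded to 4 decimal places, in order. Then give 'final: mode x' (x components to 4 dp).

1 1.3043 0->3
final: 3 3.9121

Mode 0: guard c·x = 2.7621 hit at Δt = 1.3043 (t = 1.3043), x⁻ = (2.7621) → reset → x⁺ = (2.7854), jump to mode 3
Mode 3: flow for 0.6731 to horizon, guard not reached → x = (3.9121)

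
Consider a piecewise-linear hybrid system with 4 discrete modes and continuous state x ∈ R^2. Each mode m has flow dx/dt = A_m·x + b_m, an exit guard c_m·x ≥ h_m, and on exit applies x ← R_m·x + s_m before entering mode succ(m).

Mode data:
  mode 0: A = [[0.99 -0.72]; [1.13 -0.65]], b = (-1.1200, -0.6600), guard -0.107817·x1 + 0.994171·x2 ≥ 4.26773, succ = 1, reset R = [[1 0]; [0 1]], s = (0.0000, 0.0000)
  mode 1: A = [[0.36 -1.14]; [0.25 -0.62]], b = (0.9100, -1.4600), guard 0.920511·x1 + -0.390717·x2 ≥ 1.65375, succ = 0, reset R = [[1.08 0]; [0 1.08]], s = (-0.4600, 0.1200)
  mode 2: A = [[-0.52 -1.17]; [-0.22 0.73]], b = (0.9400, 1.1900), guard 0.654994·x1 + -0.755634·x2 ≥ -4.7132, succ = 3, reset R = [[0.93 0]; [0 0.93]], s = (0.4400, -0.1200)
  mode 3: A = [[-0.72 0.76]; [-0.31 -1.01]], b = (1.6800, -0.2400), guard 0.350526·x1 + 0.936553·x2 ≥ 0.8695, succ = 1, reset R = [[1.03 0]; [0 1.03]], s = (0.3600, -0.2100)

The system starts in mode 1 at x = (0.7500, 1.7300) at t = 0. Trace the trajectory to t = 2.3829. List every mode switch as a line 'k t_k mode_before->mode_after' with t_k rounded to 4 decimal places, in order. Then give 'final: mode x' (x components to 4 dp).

1 1.3571 1->0
final: 0 1.4840 0.5812

Mode 1: guard c·x = 1.6538 hit at Δt = 1.3571 (t = 1.3571), x⁻ = (1.6373, -0.3753) → reset → x⁺ = (1.3083, -0.2853), jump to mode 0
Mode 0: flow for 1.0258 to horizon, guard not reached → x = (1.4840, 0.5812)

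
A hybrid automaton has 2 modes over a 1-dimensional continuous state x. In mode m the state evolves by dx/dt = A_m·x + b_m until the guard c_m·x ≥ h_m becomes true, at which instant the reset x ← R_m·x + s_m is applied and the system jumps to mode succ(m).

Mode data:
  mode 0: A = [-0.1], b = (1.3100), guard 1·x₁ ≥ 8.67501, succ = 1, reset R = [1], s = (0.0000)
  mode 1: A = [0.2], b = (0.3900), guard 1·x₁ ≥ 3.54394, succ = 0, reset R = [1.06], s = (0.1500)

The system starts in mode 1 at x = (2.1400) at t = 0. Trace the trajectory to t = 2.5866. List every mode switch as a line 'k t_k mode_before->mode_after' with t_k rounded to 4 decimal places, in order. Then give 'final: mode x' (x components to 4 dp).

1 1.4755 1->0
final: 0 4.8734

Mode 1: guard c·x = 3.5439 hit at Δt = 1.4755 (t = 1.4755), x⁻ = (3.5439) → reset → x⁺ = (3.9066), jump to mode 0
Mode 0: flow for 1.1111 to horizon, guard not reached → x = (4.8734)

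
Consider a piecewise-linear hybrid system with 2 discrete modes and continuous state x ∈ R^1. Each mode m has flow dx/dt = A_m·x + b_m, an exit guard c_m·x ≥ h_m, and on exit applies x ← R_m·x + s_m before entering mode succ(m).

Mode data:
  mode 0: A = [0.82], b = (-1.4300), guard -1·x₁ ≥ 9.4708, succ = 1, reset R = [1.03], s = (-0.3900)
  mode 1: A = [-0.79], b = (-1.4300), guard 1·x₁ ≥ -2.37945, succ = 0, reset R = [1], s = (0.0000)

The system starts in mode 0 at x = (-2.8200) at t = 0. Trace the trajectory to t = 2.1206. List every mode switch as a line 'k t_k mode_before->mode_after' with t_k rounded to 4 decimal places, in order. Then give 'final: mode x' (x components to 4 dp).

Mode 0: guard c·x = 9.4708 hit at Δt = 1.0964 (t = 1.0964), x⁻ = (-9.4708) → reset → x⁺ = (-10.1449), jump to mode 1
Mode 1: flow for 1.0242 to horizon, guard not reached → x = (-5.5212)

1 1.0964 0->1
final: 1 -5.5212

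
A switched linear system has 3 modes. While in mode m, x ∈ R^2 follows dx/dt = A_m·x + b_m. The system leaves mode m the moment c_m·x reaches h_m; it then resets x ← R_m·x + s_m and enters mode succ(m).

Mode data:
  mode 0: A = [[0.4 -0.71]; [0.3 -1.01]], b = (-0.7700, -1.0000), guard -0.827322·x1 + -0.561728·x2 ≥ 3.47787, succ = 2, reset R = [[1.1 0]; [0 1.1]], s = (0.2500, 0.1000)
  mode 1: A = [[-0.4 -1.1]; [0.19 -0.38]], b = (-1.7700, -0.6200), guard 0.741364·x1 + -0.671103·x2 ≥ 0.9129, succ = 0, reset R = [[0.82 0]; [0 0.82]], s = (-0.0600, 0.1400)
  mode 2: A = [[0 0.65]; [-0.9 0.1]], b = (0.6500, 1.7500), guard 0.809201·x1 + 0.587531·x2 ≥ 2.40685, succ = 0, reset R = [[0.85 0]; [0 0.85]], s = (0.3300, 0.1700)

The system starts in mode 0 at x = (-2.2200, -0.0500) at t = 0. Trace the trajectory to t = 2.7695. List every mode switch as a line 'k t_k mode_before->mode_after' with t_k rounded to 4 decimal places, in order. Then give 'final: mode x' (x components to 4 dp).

Mode 0: guard c·x = 3.4779 hit at Δt = 0.8430 (t = 0.8430), x⁻ = (-3.4635, -1.0903) → reset → x⁺ = (-3.5598, -1.0993), jump to mode 2
Mode 2: guard c·x = 2.4068 hit at Δt = 1.4169 (t = 2.2599), x⁻ = (-0.6335, 4.9690) → reset → x⁺ = (-0.2085, 4.3937), jump to mode 0
Mode 0: flow for 0.5096 to horizon, guard not reached → x = (-1.9756, 2.0835)

1 0.8430 0->2
2 2.2599 2->0
final: 0 -1.9756 2.0835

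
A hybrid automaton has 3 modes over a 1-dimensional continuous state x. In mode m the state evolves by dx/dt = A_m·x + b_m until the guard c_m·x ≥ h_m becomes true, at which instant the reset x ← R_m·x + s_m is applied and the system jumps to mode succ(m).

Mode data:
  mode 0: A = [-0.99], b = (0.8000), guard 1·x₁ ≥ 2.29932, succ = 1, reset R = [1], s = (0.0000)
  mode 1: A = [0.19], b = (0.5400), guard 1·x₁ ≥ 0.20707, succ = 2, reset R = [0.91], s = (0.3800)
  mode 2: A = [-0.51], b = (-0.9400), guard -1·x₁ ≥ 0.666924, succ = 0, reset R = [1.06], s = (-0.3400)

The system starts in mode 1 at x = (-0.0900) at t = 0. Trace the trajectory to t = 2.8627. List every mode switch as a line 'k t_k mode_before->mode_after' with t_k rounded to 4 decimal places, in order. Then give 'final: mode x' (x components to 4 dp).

1 0.5395 1->2
2 1.9473 2->0
final: 0 0.0586

Mode 1: guard c·x = 0.2071 hit at Δt = 0.5395 (t = 0.5395), x⁻ = (0.2071) → reset → x⁺ = (0.5684), jump to mode 2
Mode 2: guard c·x = 0.6669 hit at Δt = 1.4078 (t = 1.9473), x⁻ = (-0.6669) → reset → x⁺ = (-1.0469), jump to mode 0
Mode 0: flow for 0.9154 to horizon, guard not reached → x = (0.0586)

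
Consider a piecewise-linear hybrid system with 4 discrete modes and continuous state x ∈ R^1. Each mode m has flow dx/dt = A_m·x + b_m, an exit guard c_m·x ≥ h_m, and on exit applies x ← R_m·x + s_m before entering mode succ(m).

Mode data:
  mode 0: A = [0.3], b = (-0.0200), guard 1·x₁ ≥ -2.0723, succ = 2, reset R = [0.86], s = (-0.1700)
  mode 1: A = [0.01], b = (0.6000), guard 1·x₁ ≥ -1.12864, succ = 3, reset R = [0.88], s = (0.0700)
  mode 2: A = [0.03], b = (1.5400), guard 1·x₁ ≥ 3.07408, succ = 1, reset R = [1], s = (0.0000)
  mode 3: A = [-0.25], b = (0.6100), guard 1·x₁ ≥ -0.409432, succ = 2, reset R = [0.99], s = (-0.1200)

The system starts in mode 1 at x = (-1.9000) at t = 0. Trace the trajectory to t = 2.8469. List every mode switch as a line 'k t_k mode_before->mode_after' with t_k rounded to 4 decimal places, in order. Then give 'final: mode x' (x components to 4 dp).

1 1.3189 1->3
2 1.9820 3->2
final: 2 0.8102

Mode 1: guard c·x = -1.1286 hit at Δt = 1.3189 (t = 1.3189), x⁻ = (-1.1286) → reset → x⁺ = (-0.9232), jump to mode 3
Mode 3: guard c·x = -0.4094 hit at Δt = 0.6631 (t = 1.9820), x⁻ = (-0.4094) → reset → x⁺ = (-0.5253), jump to mode 2
Mode 2: flow for 0.8649 to horizon, guard not reached → x = (0.8102)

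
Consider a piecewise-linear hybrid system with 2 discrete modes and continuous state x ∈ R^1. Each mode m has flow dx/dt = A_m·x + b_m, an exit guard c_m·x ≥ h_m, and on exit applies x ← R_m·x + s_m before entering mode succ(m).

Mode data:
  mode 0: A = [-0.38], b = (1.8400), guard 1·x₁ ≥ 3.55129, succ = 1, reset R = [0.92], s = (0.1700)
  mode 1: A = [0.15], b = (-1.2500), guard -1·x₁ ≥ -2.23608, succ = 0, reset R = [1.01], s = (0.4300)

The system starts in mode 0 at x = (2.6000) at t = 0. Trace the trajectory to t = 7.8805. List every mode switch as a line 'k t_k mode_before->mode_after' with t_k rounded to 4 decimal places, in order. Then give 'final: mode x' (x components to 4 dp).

Mode 0: guard c·x = 3.5513 hit at Δt = 1.4530 (t = 1.4530), x⁻ = (3.5513) → reset → x⁺ = (3.4372), jump to mode 1
Mode 1: guard c·x = -2.2361 hit at Δt = 1.4626 (t = 2.9156), x⁻ = (2.2361) → reset → x⁺ = (2.6884), jump to mode 0
Mode 0: guard c·x = 3.5513 hit at Δt = 1.3471 (t = 4.2627), x⁻ = (3.5513) → reset → x⁺ = (3.4372), jump to mode 1
Mode 1: guard c·x = -2.2361 hit at Δt = 1.4626 (t = 5.7253), x⁻ = (2.2361) → reset → x⁺ = (2.6884), jump to mode 0
Mode 0: guard c·x = 3.5513 hit at Δt = 1.3471 (t = 7.0724), x⁻ = (3.5513) → reset → x⁺ = (3.4372), jump to mode 1
Mode 1: flow for 0.8081 to horizon, guard not reached → x = (2.8062)

1 1.4530 0->1
2 2.9156 1->0
3 4.2627 0->1
4 5.7253 1->0
5 7.0724 0->1
final: 1 2.8062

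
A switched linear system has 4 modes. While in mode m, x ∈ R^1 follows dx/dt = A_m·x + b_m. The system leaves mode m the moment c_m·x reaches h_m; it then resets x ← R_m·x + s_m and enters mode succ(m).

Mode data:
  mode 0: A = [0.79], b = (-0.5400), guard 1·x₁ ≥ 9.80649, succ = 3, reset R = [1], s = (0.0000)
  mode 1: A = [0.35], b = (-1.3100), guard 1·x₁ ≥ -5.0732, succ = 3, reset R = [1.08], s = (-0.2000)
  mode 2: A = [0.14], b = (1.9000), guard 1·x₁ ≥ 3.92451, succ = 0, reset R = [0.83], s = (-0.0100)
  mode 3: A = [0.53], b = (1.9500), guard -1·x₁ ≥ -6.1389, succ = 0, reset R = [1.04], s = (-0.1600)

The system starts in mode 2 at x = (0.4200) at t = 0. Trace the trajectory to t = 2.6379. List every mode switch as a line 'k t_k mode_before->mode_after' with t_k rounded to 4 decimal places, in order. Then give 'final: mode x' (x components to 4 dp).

1 1.5966 2->0
final: 0 6.5200

Mode 2: guard c·x = 3.9245 hit at Δt = 1.5966 (t = 1.5966), x⁻ = (3.9245) → reset → x⁺ = (3.2473), jump to mode 0
Mode 0: flow for 1.0413 to horizon, guard not reached → x = (6.5200)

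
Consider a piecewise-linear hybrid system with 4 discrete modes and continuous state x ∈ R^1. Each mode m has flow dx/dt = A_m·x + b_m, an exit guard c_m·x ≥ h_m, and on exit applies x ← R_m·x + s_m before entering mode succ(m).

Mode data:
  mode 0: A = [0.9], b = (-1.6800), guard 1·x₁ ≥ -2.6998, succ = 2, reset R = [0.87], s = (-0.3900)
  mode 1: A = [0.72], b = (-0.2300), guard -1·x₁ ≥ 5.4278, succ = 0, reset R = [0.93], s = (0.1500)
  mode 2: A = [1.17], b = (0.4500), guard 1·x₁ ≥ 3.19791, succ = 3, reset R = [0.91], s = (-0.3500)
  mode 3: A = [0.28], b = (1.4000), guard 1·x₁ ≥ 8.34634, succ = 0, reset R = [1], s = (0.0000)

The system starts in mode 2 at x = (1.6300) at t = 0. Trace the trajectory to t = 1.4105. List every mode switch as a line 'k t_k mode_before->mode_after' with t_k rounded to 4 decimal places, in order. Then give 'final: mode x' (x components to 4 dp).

1 0.4920 2->3
final: 3 4.7773

Mode 2: guard c·x = 3.1979 hit at Δt = 0.4920 (t = 0.4920), x⁻ = (3.1979) → reset → x⁺ = (2.5601), jump to mode 3
Mode 3: flow for 0.9185 to horizon, guard not reached → x = (4.7773)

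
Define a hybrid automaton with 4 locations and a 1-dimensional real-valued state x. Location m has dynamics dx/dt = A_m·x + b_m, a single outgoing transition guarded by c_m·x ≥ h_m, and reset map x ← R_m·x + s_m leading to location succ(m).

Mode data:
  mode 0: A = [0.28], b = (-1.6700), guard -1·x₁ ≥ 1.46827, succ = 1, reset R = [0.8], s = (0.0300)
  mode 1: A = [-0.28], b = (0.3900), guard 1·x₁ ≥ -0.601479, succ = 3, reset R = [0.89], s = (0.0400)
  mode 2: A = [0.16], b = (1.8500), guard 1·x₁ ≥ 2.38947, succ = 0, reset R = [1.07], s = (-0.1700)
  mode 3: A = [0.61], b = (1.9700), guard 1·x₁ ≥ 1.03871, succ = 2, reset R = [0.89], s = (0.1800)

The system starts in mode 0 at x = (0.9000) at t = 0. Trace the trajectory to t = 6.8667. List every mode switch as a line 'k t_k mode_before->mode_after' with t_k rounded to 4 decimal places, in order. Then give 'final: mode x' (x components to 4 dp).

Mode 0: guard c·x = 1.4683 hit at Δt = 1.3702 (t = 1.3702), x⁻ = (-1.4683) → reset → x⁺ = (-1.1446), jump to mode 1
Mode 1: guard c·x = -0.6015 hit at Δt = 0.8602 (t = 2.2304), x⁻ = (-0.6015) → reset → x⁺ = (-0.4953), jump to mode 3
Mode 3: guard c·x = 1.0387 hit at Δt = 0.7301 (t = 2.9605), x⁻ = (1.0387) → reset → x⁺ = (1.1045), jump to mode 2
Mode 2: guard c·x = 2.3895 hit at Δt = 0.6039 (t = 3.5644), x⁻ = (2.3895) → reset → x⁺ = (2.3867), jump to mode 0
Mode 0: guard c·x = 1.4683 hit at Δt = 2.6114 (t = 6.1758), x⁻ = (-1.4683) → reset → x⁺ = (-1.1446), jump to mode 1
Mode 1: flow for 0.6909 to horizon, guard not reached → x = (-0.6983)

1 1.3702 0->1
2 2.2304 1->3
3 2.9605 3->2
4 3.5644 2->0
5 6.1758 0->1
final: 1 -0.6983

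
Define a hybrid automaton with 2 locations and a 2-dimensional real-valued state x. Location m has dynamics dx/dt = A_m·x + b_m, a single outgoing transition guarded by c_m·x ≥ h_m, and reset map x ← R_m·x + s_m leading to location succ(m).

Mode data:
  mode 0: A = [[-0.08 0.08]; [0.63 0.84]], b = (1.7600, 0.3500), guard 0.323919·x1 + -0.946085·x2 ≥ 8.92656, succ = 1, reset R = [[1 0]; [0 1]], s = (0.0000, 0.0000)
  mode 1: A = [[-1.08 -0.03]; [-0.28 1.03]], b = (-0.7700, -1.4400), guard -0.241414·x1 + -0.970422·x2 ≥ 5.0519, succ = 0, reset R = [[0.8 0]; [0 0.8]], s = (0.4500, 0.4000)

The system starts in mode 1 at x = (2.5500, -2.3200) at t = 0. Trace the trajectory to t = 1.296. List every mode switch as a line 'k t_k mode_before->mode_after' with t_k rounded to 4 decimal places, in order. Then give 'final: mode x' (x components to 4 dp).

1 0.5443 1->0
final: 0 2.2856 -5.9576

Mode 1: guard c·x = 5.0519 hit at Δt = 0.5443 (t = 0.5443), x⁻ = (1.1482, -5.4915) → reset → x⁺ = (1.3686, -3.9932), jump to mode 0
Mode 0: flow for 0.7517 to horizon, guard not reached → x = (2.2856, -5.9576)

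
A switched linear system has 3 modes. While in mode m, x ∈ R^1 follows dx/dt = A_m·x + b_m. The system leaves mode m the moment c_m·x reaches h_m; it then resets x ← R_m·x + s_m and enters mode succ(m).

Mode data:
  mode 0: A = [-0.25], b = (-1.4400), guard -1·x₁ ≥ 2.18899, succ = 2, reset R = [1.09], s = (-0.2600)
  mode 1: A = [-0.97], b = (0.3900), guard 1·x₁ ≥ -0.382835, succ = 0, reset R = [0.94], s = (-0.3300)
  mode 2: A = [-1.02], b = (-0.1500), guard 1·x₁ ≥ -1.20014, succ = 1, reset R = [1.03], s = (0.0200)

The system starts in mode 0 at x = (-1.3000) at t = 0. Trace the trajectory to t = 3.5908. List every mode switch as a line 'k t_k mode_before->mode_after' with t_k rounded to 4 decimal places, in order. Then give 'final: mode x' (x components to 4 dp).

Mode 0: guard c·x = 2.1890 hit at Δt = 0.8892 (t = 0.8892), x⁻ = (-2.1890) → reset → x⁺ = (-2.6460), jump to mode 2
Mode 2: guard c·x = -1.2001 hit at Δt = 0.8472 (t = 1.7364), x⁻ = (-1.2001) → reset → x⁺ = (-1.2161), jump to mode 1
Mode 1: guard c·x = -0.3828 hit at Δt = 0.7459 (t = 2.4823), x⁻ = (-0.3828) → reset → x⁺ = (-0.6899), jump to mode 0
Mode 0: flow for 1.1085 to horizon, guard not reached → x = (-1.9170)

1 0.8892 0->2
2 1.7364 2->1
3 2.4823 1->0
final: 0 -1.9170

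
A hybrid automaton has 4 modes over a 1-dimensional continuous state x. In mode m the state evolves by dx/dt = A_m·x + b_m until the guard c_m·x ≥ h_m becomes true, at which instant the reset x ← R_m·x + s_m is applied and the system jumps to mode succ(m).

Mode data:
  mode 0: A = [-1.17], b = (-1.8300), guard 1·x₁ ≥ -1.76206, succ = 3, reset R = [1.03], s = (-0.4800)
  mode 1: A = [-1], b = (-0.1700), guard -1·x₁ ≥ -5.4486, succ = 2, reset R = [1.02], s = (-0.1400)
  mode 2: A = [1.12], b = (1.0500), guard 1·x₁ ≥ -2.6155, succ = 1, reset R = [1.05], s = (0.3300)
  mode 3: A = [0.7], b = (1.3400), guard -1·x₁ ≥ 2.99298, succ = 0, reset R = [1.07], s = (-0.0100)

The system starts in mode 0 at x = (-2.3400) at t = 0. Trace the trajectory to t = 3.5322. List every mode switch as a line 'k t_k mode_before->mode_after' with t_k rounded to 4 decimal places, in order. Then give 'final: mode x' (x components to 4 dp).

1 1.1675 0->3
2 2.6556 3->0
final: 0 -2.1552

Mode 0: guard c·x = -1.7621 hit at Δt = 1.1675 (t = 1.1675), x⁻ = (-1.7621) → reset → x⁺ = (-2.2949), jump to mode 3
Mode 3: guard c·x = 2.9930 hit at Δt = 1.4881 (t = 2.6556), x⁻ = (-2.9930) → reset → x⁺ = (-3.2125), jump to mode 0
Mode 0: flow for 0.8766 to horizon, guard not reached → x = (-2.1552)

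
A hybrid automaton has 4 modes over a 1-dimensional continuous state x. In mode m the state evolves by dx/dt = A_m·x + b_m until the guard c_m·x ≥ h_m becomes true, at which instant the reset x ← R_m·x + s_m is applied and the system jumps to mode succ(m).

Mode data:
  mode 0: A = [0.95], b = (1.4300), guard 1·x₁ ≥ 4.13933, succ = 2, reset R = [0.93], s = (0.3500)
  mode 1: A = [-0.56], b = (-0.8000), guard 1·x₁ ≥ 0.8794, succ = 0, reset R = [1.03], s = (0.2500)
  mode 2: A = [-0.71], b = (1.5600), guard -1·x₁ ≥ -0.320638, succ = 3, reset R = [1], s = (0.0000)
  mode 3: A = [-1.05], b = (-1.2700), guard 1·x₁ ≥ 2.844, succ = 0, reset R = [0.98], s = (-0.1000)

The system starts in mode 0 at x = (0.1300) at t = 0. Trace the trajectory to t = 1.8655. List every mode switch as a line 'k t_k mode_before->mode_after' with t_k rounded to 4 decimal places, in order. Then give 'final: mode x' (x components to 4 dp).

1 1.3041 0->2
final: 2 3.5413

Mode 0: guard c·x = 4.1393 hit at Δt = 1.3041 (t = 1.3041), x⁻ = (4.1393) → reset → x⁺ = (4.1996), jump to mode 2
Mode 2: flow for 0.5614 to horizon, guard not reached → x = (3.5413)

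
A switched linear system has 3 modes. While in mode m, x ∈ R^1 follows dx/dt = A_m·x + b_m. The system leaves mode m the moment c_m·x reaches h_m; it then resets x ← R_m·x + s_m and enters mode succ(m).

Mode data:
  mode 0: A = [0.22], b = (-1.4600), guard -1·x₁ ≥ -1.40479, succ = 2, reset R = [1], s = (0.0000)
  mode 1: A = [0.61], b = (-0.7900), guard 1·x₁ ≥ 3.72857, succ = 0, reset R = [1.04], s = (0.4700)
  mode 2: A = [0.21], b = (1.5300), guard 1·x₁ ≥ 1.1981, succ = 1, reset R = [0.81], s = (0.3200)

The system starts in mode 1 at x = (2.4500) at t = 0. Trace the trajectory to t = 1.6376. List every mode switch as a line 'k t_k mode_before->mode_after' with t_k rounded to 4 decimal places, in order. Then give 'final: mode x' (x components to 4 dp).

Mode 1: guard c·x = 3.7286 hit at Δt = 1.2218 (t = 1.2218), x⁻ = (3.7286) → reset → x⁺ = (4.3477), jump to mode 0
Mode 0: flow for 0.4158 to horizon, guard not reached → x = (4.1285)

1 1.2218 1->0
final: 0 4.1285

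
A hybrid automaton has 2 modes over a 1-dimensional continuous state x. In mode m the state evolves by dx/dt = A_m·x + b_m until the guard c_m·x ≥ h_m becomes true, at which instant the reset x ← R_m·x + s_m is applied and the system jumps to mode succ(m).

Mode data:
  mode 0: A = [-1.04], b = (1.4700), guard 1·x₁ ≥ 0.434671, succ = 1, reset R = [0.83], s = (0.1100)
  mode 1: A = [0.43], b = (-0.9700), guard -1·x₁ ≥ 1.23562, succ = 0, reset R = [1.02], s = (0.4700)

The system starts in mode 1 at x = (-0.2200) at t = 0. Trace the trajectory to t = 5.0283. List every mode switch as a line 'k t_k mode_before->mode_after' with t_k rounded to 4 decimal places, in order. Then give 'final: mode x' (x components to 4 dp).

1 0.7994 1->0
2 1.5798 0->1
3 3.1400 1->0
4 3.9204 0->1
final: 1 -0.6186

Mode 1: guard c·x = 1.2356 hit at Δt = 0.7994 (t = 0.7994), x⁻ = (-1.2356) → reset → x⁺ = (-0.7903), jump to mode 0
Mode 0: guard c·x = 0.4347 hit at Δt = 0.7804 (t = 1.5798), x⁻ = (0.4347) → reset → x⁺ = (0.4708), jump to mode 1
Mode 1: guard c·x = 1.2356 hit at Δt = 1.5602 (t = 3.1400), x⁻ = (-1.2356) → reset → x⁺ = (-0.7903), jump to mode 0
Mode 0: guard c·x = 0.4347 hit at Δt = 0.7804 (t = 3.9204), x⁻ = (0.4347) → reset → x⁺ = (0.4708), jump to mode 1
Mode 1: flow for 1.1079 to horizon, guard not reached → x = (-0.6186)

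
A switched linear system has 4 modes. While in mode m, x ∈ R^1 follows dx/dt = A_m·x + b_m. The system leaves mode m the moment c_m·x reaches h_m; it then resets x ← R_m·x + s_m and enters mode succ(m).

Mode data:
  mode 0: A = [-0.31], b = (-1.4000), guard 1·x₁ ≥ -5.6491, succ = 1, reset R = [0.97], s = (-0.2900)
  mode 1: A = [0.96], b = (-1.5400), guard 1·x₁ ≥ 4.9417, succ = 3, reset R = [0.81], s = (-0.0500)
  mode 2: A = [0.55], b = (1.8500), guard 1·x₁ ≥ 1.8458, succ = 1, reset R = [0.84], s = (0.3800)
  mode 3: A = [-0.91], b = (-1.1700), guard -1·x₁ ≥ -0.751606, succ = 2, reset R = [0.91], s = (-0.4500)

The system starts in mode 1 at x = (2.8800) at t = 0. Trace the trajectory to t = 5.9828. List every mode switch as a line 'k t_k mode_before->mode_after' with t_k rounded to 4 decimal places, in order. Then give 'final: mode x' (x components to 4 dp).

1 1.0017 1->3
2 2.0395 3->2
3 2.7126 2->1
4 5.1346 1->3
final: 3 1.1353

Mode 1: guard c·x = 4.9417 hit at Δt = 1.0017 (t = 1.0017), x⁻ = (4.9417) → reset → x⁺ = (3.9528), jump to mode 3
Mode 3: guard c·x = -0.7516 hit at Δt = 1.0378 (t = 2.0395), x⁻ = (0.7516) → reset → x⁺ = (0.2340), jump to mode 2
Mode 2: guard c·x = 1.8458 hit at Δt = 0.6731 (t = 2.7126), x⁻ = (1.8458) → reset → x⁺ = (1.9305), jump to mode 1
Mode 1: guard c·x = 4.9417 hit at Δt = 2.4220 (t = 5.1346), x⁻ = (4.9417) → reset → x⁺ = (3.9528), jump to mode 3
Mode 3: flow for 0.8482 to horizon, guard not reached → x = (1.1353)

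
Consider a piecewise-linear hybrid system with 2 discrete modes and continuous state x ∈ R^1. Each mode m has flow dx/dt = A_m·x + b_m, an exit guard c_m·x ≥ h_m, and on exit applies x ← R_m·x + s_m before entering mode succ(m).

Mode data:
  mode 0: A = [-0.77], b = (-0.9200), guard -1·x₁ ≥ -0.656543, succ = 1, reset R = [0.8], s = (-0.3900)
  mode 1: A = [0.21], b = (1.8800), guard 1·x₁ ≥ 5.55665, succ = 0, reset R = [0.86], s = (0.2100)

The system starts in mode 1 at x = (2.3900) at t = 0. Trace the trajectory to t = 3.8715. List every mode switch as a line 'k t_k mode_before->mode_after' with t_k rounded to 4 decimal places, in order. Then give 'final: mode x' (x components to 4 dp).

Mode 1: guard c·x = 5.5567 hit at Δt = 1.1725 (t = 1.1725), x⁻ = (5.5566) → reset → x⁺ = (4.9887), jump to mode 0
Mode 0: guard c·x = -0.6565 hit at Δt = 1.5662 (t = 2.7387), x⁻ = (0.6565) → reset → x⁺ = (0.1352), jump to mode 1
Mode 1: flow for 1.1328 to horizon, guard not reached → x = (2.5759)

1 1.1725 1->0
2 2.7387 0->1
final: 1 2.5759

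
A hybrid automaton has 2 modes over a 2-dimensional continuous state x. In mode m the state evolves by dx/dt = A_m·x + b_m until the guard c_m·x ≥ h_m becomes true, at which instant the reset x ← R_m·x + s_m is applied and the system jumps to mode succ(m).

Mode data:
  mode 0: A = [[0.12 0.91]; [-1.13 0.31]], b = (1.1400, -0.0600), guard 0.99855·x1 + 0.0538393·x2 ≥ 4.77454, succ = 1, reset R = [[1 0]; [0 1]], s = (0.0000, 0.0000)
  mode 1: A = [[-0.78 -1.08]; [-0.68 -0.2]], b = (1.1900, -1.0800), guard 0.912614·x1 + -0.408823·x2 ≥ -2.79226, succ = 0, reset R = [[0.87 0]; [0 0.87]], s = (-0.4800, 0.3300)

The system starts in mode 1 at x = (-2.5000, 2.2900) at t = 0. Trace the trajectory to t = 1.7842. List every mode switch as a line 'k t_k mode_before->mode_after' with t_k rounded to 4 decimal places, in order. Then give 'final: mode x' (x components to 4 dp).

Mode 1: guard c·x = -2.7923 hit at Δt = 1.0251 (t = 1.0251), x⁻ = (-2.0413, 2.2732) → reset → x⁺ = (-2.2559, 2.3077), jump to mode 0
Mode 0: flow for 0.7591 to horizon, guard not reached → x = (0.7556, 3.7560)

1 1.0251 1->0
final: 0 0.7556 3.7560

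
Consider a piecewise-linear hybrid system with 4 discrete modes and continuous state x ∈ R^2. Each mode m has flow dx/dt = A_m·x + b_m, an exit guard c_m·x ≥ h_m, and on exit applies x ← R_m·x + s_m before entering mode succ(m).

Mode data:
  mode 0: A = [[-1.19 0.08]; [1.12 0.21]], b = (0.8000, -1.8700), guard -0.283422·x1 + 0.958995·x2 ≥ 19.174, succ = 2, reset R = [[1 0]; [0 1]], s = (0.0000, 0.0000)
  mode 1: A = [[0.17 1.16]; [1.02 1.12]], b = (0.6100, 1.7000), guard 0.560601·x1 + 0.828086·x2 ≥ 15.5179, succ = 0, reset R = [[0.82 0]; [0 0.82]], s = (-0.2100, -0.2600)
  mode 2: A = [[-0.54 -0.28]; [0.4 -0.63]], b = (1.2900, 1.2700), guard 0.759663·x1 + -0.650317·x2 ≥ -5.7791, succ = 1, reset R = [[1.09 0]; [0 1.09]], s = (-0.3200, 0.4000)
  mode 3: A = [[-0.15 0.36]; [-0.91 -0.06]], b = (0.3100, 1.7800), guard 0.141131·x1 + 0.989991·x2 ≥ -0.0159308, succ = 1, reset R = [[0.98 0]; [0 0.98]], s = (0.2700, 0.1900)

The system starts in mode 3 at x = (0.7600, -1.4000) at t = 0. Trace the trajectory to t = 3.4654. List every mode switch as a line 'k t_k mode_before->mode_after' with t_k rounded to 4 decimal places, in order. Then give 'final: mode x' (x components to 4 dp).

1 1.0679 3->1
2 2.3659 1->0
final: 0 3.1033 17.0231

Mode 3: guard c·x = -0.0159 hit at Δt = 1.0679 (t = 1.0679), x⁻ = (0.6910, -0.1146) → reset → x⁺ = (0.9472, 0.0777), jump to mode 1
Mode 1: guard c·x = 15.5179 hit at Δt = 1.2980 (t = 2.3659), x⁻ = (8.8177, 12.7700) → reset → x⁺ = (7.0205, 10.2114), jump to mode 0
Mode 0: flow for 1.0995 to horizon, guard not reached → x = (3.1033, 17.0231)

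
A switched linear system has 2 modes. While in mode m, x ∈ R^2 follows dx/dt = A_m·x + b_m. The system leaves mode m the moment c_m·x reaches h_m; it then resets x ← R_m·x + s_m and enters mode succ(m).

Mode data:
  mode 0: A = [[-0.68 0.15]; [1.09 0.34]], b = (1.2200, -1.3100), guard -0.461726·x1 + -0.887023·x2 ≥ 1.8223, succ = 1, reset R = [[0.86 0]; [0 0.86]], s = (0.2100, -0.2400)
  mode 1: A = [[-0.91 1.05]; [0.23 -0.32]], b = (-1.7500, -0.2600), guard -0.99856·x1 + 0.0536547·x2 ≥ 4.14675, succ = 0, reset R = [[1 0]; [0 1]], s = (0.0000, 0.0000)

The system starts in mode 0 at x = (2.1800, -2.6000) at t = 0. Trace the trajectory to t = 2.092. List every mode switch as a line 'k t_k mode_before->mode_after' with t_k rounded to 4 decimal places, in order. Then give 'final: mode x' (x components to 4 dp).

Mode 0: guard c·x = 1.8223 hit at Δt = 1.3733 (t = 1.3733), x⁻ = (1.5870, -2.8805) → reset → x⁺ = (1.5748, -2.7172), jump to mode 1
Mode 1: flow for 0.7187 to horizon, guard not reached → x = (-1.4717, -2.3543)

1 1.3733 0->1
final: 1 -1.4717 -2.3543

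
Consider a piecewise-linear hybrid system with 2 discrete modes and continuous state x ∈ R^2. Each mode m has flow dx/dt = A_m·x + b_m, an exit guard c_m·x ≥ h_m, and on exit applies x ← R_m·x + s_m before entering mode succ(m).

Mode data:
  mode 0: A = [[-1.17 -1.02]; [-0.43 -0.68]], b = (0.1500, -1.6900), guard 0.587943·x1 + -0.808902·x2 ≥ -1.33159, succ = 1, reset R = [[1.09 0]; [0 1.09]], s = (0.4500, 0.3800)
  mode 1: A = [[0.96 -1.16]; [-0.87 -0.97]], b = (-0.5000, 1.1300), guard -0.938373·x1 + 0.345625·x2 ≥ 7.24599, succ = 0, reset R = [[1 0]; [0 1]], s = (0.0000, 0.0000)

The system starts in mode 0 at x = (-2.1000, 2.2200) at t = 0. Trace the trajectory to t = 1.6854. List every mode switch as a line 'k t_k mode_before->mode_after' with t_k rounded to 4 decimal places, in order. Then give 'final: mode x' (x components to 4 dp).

1 0.8508 0->1
final: 1 -5.4034 2.6739

Mode 0: guard c·x = -1.3316 hit at Δt = 0.8508 (t = 0.8508), x⁻ = (-1.3824, 0.6414) → reset → x⁺ = (-1.0569, 1.0791), jump to mode 1
Mode 1: flow for 0.8346 to horizon, guard not reached → x = (-5.4034, 2.6739)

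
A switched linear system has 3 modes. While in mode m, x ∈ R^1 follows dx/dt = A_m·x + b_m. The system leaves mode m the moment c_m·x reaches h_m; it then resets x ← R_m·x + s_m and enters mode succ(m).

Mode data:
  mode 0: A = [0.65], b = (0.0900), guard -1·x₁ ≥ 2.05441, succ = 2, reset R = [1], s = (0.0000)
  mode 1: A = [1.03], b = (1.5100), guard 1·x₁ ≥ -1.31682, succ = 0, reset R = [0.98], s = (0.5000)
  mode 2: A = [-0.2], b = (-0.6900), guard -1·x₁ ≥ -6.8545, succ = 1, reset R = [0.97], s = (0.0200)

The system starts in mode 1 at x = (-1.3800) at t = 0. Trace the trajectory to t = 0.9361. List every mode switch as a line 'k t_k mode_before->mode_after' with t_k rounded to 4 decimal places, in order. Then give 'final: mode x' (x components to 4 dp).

1 0.5347 1->0
final: 0 -0.9849

Mode 1: guard c·x = -1.3168 hit at Δt = 0.5347 (t = 0.5347), x⁻ = (-1.3168) → reset → x⁺ = (-0.7905), jump to mode 0
Mode 0: flow for 0.4014 to horizon, guard not reached → x = (-0.9849)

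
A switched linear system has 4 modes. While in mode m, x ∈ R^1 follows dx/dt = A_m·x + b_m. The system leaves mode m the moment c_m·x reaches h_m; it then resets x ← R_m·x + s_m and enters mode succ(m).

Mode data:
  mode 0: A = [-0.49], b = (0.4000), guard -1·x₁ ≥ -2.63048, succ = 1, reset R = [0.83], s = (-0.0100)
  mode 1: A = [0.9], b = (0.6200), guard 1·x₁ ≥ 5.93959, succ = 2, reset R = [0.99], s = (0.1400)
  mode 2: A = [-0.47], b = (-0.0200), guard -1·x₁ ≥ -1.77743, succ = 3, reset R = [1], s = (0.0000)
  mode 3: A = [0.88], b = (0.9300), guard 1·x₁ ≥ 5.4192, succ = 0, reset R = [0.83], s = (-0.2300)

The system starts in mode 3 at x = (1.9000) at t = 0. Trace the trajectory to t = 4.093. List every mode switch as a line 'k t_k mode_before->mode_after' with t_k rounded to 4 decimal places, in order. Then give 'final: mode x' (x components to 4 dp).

1 0.8909 3->0
2 2.2036 0->1
3 3.1367 1->2
final: 2 3.8253

Mode 3: guard c·x = 5.4192 hit at Δt = 0.8909 (t = 0.8909), x⁻ = (5.4192) → reset → x⁺ = (4.2679), jump to mode 0
Mode 0: guard c·x = -2.6305 hit at Δt = 1.3127 (t = 2.2036), x⁻ = (2.6305) → reset → x⁺ = (2.1733), jump to mode 1
Mode 1: guard c·x = 5.9396 hit at Δt = 0.9331 (t = 3.1367), x⁻ = (5.9396) → reset → x⁺ = (6.0202), jump to mode 2
Mode 2: flow for 0.9563 to horizon, guard not reached → x = (3.8253)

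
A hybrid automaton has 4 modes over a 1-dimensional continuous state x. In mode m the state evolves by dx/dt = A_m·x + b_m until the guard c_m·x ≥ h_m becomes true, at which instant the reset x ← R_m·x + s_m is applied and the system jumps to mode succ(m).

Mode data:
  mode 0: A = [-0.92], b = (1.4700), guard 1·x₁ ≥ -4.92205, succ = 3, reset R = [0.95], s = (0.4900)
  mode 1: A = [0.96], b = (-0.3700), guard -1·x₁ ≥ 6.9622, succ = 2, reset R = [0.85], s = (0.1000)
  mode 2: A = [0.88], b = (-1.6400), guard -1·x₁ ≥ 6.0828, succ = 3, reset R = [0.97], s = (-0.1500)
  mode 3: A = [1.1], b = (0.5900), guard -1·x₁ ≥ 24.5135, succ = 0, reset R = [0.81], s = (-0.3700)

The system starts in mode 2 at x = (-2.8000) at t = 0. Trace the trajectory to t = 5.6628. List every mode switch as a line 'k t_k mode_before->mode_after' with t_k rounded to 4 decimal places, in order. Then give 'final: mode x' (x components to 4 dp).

1 0.6056 2->3
2 1.9418 3->0
3 3.2550 0->3
4 4.9664 3->0
final: 0 -9.9013

Mode 2: guard c·x = 6.0828 hit at Δt = 0.6056 (t = 0.6056), x⁻ = (-6.0828) → reset → x⁺ = (-6.0503), jump to mode 3
Mode 3: guard c·x = 24.5135 hit at Δt = 1.3362 (t = 1.9418), x⁻ = (-24.5135) → reset → x⁺ = (-20.2259), jump to mode 0
Mode 0: guard c·x = -4.9220 hit at Δt = 1.3132 (t = 3.2550), x⁻ = (-4.9220) → reset → x⁺ = (-4.1859), jump to mode 3
Mode 3: guard c·x = 24.5135 hit at Δt = 1.7114 (t = 4.9664), x⁻ = (-24.5135) → reset → x⁺ = (-20.2259), jump to mode 0
Mode 0: flow for 0.6964 to horizon, guard not reached → x = (-9.9013)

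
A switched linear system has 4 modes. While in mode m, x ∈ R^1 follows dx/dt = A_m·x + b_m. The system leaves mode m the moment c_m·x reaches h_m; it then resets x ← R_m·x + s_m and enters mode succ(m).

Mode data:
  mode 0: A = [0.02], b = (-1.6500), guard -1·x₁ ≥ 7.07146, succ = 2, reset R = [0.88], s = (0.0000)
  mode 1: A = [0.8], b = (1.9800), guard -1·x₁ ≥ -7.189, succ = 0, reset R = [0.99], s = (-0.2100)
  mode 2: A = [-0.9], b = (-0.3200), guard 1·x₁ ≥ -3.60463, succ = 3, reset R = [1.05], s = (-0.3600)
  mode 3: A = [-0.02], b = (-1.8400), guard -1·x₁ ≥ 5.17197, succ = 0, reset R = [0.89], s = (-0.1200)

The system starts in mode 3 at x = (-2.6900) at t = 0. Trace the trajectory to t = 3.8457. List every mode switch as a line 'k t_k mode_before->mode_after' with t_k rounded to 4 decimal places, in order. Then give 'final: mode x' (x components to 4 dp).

Mode 3: guard c·x = 5.1720 hit at Δt = 1.4092 (t = 1.4092), x⁻ = (-5.1720) → reset → x⁺ = (-4.7231), jump to mode 0
Mode 0: guard c·x = 7.0715 hit at Δt = 1.3284 (t = 2.7376), x⁻ = (-7.0715) → reset → x⁺ = (-6.2229), jump to mode 2
Mode 2: guard c·x = -3.6046 hit at Δt = 0.6567 (t = 3.3943), x⁻ = (-3.6046) → reset → x⁺ = (-4.1449), jump to mode 3
Mode 3: flow for 0.4514 to horizon, guard not reached → x = (-4.9344)

1 1.4092 3->0
2 2.7376 0->2
3 3.3943 2->3
final: 3 -4.9344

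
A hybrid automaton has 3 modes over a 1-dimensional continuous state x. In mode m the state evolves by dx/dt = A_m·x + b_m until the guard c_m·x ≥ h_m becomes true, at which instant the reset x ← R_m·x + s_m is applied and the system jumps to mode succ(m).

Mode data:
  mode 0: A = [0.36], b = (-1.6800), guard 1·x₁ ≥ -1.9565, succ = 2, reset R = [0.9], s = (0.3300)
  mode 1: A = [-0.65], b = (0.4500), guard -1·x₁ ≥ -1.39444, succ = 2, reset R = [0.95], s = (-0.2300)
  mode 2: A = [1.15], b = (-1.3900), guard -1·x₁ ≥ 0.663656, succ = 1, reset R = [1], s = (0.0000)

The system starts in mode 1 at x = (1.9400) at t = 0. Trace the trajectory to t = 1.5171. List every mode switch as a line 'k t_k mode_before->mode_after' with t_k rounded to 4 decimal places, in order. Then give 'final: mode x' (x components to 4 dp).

1 0.8845 1->2
final: 2 0.9728

Mode 1: guard c·x = -1.3944 hit at Δt = 0.8845 (t = 0.8845), x⁻ = (1.3944) → reset → x⁺ = (1.0947), jump to mode 2
Mode 2: flow for 0.6326 to horizon, guard not reached → x = (0.9728)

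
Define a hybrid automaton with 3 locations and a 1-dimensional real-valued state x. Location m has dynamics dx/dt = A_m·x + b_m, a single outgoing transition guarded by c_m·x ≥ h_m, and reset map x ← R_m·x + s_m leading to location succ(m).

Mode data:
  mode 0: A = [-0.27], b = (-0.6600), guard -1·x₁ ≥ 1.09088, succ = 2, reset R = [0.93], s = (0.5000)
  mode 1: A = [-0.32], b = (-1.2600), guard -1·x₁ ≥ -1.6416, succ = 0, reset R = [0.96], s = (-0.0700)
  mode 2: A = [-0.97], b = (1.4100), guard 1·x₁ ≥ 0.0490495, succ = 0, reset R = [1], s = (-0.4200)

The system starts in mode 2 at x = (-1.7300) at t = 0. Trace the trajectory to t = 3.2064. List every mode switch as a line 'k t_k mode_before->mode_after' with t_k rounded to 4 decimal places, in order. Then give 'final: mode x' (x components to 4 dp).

1 0.8436 2->0
2 2.4232 0->2
3 2.7710 2->0
final: 0 -0.6009

Mode 2: guard c·x = 0.0490 hit at Δt = 0.8436 (t = 0.8436), x⁻ = (0.0490) → reset → x⁺ = (-0.3710), jump to mode 0
Mode 0: guard c·x = 1.0909 hit at Δt = 1.5796 (t = 2.4232), x⁻ = (-1.0909) → reset → x⁺ = (-0.5145), jump to mode 2
Mode 2: guard c·x = 0.0490 hit at Δt = 0.3478 (t = 2.7710), x⁻ = (0.0490) → reset → x⁺ = (-0.3710), jump to mode 0
Mode 0: flow for 0.4354 to horizon, guard not reached → x = (-0.6009)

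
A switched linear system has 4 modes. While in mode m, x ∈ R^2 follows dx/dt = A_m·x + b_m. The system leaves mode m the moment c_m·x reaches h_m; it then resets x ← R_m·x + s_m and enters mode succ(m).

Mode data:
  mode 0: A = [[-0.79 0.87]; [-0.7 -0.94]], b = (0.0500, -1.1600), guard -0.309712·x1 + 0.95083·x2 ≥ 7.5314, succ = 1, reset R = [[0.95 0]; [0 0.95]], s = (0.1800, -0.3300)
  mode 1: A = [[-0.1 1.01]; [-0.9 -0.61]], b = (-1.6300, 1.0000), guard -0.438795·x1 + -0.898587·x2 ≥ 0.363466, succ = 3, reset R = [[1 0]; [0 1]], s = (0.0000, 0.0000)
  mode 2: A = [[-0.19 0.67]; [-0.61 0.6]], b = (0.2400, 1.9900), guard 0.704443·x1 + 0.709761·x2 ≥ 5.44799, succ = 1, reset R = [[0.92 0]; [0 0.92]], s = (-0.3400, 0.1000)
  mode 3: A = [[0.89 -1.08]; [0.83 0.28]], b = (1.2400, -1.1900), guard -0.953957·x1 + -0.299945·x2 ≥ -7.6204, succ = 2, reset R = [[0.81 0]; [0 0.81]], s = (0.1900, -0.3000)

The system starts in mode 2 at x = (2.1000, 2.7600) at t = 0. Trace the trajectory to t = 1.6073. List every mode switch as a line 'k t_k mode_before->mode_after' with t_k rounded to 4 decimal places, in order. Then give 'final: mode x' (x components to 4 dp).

Mode 2: guard c·x = 5.4480 hit at Δt = 0.6270 (t = 0.6270), x⁻ = (3.4064, 4.2949) → reset → x⁺ = (2.7939, 4.0513), jump to mode 1
Mode 1: flow for 0.9803 to horizon, guard not reached → x = (3.1430, 0.8038)

1 0.6270 2->1
final: 1 3.1430 0.8038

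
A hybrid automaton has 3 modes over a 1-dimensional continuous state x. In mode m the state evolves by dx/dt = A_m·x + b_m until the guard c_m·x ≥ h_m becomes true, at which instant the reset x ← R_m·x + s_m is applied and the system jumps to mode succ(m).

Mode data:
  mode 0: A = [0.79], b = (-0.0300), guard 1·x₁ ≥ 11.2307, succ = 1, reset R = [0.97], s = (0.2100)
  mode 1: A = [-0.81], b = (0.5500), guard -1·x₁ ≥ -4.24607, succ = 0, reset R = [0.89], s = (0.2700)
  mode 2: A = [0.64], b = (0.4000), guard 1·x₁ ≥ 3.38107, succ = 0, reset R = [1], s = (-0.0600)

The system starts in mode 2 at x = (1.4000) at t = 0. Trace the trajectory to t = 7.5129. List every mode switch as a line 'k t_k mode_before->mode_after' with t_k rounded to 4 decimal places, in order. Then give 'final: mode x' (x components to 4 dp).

Mode 2: guard c·x = 3.3811 hit at Δt = 1.0660 (t = 1.0660), x⁻ = (3.3811) → reset → x⁺ = (3.3211), jump to mode 0
Mode 0: guard c·x = 11.2307 hit at Δt = 1.5525 (t = 2.6185), x⁻ = (11.2307) → reset → x⁺ = (11.1038), jump to mode 1
Mode 1: guard c·x = -4.2461 hit at Δt = 1.3240 (t = 3.9425), x⁻ = (4.2461) → reset → x⁺ = (4.0490), jump to mode 0
Mode 0: guard c·x = 11.2307 hit at Δt = 1.2990 (t = 5.2415), x⁻ = (11.2307) → reset → x⁺ = (11.1038), jump to mode 1
Mode 1: guard c·x = -4.2461 hit at Δt = 1.3240 (t = 6.5655), x⁻ = (4.2461) → reset → x⁺ = (4.0490), jump to mode 0
Mode 0: flow for 0.9474 to horizon, guard not reached → x = (8.5160)

1 1.0660 2->0
2 2.6185 0->1
3 3.9425 1->0
4 5.2415 0->1
5 6.5655 1->0
final: 0 8.5160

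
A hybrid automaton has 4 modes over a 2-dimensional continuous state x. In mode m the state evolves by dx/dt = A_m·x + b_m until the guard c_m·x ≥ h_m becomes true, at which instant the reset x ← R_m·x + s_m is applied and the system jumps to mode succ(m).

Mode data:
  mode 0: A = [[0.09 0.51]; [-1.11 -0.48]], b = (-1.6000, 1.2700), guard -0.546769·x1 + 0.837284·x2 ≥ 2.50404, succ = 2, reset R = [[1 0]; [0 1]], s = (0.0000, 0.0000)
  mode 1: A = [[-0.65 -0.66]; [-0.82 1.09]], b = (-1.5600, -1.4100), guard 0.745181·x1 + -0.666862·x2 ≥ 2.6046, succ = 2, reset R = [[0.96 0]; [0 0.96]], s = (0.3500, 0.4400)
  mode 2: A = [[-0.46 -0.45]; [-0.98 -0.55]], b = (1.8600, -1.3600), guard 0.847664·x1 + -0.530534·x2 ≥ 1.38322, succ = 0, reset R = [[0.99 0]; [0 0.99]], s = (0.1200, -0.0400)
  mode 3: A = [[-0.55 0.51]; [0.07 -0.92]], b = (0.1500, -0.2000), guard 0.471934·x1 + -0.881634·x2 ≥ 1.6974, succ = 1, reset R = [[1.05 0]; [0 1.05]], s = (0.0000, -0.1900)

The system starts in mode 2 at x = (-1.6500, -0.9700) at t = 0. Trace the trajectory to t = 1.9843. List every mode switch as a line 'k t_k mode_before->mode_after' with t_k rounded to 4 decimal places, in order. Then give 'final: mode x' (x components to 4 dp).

Mode 2: guard c·x = 1.3832 hit at Δt = 0.9687 (t = 0.9687), x⁻ = (0.7596, -1.3936) → reset → x⁺ = (0.8720, -1.4196), jump to mode 0
Mode 0: flow for 1.0156 to horizon, guard not reached → x = (-1.0971, 0.3774)

1 0.9687 2->0
final: 0 -1.0971 0.3774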